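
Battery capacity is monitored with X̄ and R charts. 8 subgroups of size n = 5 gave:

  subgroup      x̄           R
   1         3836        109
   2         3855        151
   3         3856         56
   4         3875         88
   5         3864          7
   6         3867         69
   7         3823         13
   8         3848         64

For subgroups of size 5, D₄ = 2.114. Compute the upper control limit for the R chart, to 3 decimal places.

R̄ = (109 + 151 + 56 + 88 + 7 + 69 + 13 + 64) / 8 = 557.0000 / 8 = 69.6250
UCL_R = D₄·R̄ = 2.114 × 69.6250 = 147.1872

147.187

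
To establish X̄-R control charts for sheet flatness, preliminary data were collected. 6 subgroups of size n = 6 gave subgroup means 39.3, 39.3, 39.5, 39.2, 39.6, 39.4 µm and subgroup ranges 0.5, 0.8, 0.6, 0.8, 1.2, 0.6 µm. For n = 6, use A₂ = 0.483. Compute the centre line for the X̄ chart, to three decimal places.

39.383

X̄̄ = (39.3 + 39.3 + 39.5 + 39.2 + 39.6 + 39.4) / 6 = 236.3000 / 6 = 39.3833
CL = X̄̄ = 39.3833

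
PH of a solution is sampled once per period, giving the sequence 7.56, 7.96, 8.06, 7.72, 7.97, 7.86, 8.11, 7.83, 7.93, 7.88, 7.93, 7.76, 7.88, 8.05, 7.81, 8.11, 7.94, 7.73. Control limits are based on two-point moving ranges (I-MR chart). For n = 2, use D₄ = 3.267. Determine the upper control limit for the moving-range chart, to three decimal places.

0.636

Moving ranges: 0.40, 0.10, 0.34, 0.25, 0.11, 0.25, 0.28, 0.10, 0.05, 0.05, 0.17, 0.12, 0.17, 0.24, 0.30, 0.17, 0.21; M̄R̄ = 3.3100 / 17 = 0.1947
UCL_MR = D₄·M̄R̄ = 3.267 × 0.1947 = 0.6361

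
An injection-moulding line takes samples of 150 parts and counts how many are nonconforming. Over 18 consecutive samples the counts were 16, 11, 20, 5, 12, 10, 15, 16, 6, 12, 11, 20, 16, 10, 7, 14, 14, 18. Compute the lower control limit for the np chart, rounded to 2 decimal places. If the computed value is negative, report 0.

2.63

p̄ = Σdᵢ / (k·n) = 233 / (18 × 150) = 0.08630
LCL = np̄ − 3·√(np̄(1−p̄)) = 12.9444 − 3 × 3.4391 = 2.6272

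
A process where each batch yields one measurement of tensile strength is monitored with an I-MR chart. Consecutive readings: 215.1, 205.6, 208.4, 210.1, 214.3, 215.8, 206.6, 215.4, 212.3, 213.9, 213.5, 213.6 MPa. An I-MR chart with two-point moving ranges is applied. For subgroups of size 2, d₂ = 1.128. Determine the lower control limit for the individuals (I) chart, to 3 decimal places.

201.678

X̄ = (215.1 + 205.6 + 208.4 + 210.1 + 214.3 + 215.8 + 206.6 + 215.4 + 212.3 + 213.9 + 213.5 + 213.6) / 12 = 212.0500
Moving ranges: 9.5, 2.8, 1.7, 4.2, 1.5, 9.2, 8.8, 3.1, 1.6, 0.4, 0.1; M̄R̄ = 42.9000 / 11 = 3.9000
LCL = X̄ − 3·M̄R̄/d₂ = 212.0500 − 3 × 3.9000 / 1.128 = 201.6777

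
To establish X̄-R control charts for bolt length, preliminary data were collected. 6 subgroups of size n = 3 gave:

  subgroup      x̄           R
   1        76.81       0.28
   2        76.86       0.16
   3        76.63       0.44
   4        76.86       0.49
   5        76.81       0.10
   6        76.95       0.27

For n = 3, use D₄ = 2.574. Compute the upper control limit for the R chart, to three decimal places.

R̄ = (0.28 + 0.16 + 0.44 + 0.49 + 0.10 + 0.27) / 6 = 1.7400 / 6 = 0.2900
UCL_R = D₄·R̄ = 2.574 × 0.2900 = 0.7465

0.746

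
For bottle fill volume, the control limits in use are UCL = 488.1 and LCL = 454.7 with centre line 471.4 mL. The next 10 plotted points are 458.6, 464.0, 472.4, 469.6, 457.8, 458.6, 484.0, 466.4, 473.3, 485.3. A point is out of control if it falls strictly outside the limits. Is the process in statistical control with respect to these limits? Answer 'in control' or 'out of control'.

All 10 points lie within [454.7, 488.1].

in control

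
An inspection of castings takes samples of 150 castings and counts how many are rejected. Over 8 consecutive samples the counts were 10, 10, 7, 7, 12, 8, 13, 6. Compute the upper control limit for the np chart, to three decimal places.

17.907

p̄ = Σdᵢ / (k·n) = 73 / (8 × 150) = 0.06083
UCL = np̄ + 3·√(np̄(1−p̄)) = 9.1250 + 3 × √(9.1250×0.93917) = 9.1250 + 3 × 2.9274 = 17.9073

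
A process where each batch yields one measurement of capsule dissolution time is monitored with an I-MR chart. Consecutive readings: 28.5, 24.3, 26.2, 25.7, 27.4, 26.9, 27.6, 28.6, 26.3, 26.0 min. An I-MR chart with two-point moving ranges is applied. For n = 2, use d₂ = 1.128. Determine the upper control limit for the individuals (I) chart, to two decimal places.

X̄ = (28.5 + 24.3 + 26.2 + 25.7 + 27.4 + 26.9 + 27.6 + 28.6 + 26.3 + 26.0) / 10 = 26.7500
Moving ranges: 4.2, 1.9, 0.5, 1.7, 0.5, 0.7, 1.0, 2.3, 0.3; M̄R̄ = 13.1000 / 9 = 1.4556
UCL = X̄ + 3·M̄R̄/d₂ = 26.7500 + 3 × 1.4556 / 1.128 = 30.6212

30.62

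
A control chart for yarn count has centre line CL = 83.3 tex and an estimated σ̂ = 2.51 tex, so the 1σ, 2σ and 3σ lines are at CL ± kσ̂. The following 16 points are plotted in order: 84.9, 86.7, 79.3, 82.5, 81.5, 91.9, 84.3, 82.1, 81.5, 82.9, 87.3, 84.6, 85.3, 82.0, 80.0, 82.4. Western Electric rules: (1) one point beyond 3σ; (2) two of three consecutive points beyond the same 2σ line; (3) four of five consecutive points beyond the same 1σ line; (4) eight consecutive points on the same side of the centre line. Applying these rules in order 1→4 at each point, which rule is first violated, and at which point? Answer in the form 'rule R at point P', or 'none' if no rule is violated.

rule 1 at point 6

Zone of each point (C = within 1σ̂, B = 1σ̂–2σ̂, A = 2σ̂–3σ̂, * = beyond 3σ̂; sign = side of CL): 1:+C, 2:+B, 3:-B, 4:-C, 5:-C, 6:+*, 7:+C, 8:-C, 9:-C, 10:-C, 11:+B, 12:+C, 13:+C, 14:-C, 15:-B, 16:-C
Rule 1 (one point beyond the 3σ limits) is satisfied at point 6.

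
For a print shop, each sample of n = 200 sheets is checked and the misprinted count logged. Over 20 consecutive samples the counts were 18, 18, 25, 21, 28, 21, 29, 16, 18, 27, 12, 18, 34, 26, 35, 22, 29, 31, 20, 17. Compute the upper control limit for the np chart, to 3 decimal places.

36.849

p̄ = Σdᵢ / (k·n) = 465 / (20 × 200) = 0.11625
UCL = np̄ + 3·√(np̄(1−p̄)) = 23.2500 + 3 × √(23.2500×0.88375) = 23.2500 + 3 × 4.5329 = 36.8487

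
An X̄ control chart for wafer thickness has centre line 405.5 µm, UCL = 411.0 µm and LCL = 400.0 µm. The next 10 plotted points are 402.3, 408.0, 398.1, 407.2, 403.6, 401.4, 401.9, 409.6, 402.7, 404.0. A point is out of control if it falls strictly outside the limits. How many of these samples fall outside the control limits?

Compare each point to [400.0, 411.0]: sample 3 = 398.1 < LCL.

1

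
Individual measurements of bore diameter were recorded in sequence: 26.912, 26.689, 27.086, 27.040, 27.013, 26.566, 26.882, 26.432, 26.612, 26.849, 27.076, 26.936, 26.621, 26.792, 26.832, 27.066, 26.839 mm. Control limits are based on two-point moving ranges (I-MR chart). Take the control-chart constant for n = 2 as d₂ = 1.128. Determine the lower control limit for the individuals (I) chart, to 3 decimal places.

26.227

X̄ = (26.912 + 26.689 + 27.086 + 27.040 + 27.013 + 26.566 + 26.882 + 26.432 + 26.612 + 26.849 + 27.076 + 26.936 + 26.621 + 26.792 + 26.832 + 27.066 + 26.839) / 17 = 26.8378
Moving ranges: 0.223, 0.397, 0.046, 0.027, 0.447, 0.316, 0.450, 0.180, 0.237, 0.227, 0.140, 0.315, 0.171, 0.040, 0.234, 0.227; M̄R̄ = 3.6770 / 16 = 0.2298
LCL = X̄ − 3·M̄R̄/d₂ = 26.8378 − 3 × 0.2298 / 1.128 = 26.2266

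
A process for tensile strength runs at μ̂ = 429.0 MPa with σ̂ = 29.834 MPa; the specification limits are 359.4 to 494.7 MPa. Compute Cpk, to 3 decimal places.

Cpu = (USL − μ̂) / (3σ̂) = (494.7 − 429.0) / (3 × 29.834) = 0.7341; Cpl = (μ̂ − LSL) / (3σ̂) = (429.0 − 359.4) / (3 × 29.834) = 0.7776; Cpk = min(Cpu, Cpl) = 0.7341

0.734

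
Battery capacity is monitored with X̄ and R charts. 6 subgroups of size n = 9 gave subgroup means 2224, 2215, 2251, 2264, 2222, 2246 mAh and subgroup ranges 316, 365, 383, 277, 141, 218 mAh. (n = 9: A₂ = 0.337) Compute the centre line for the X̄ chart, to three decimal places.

X̄̄ = (2224 + 2215 + 2251 + 2264 + 2222 + 2246) / 6 = 13422.0000 / 6 = 2237.0000
CL = X̄̄ = 2237.0000

2237.000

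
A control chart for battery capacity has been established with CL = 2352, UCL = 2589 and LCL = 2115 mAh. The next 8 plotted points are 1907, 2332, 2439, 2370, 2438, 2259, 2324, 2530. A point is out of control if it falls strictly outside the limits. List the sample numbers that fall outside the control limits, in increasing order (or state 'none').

1

Compare each point to [2115, 2589]: sample 1 = 1907 < LCL.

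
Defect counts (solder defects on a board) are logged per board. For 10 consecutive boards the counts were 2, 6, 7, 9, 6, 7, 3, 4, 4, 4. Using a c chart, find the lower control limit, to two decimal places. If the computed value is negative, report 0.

c̄ = (2 + 6 + 7 + 9 + 6 + 7 + 3 + 4 + 4 + 4) / 10 = 52 / 10 = 5.2000
LCL = c̄ − 3√c̄ = 5.2000 − 3 × 2.2804 = -1.6411 → 0 (cannot be negative)

0.00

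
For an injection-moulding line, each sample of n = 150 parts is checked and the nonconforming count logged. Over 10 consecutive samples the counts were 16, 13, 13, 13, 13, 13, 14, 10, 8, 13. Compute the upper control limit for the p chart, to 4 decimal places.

p̄ = Σdᵢ / (k·n) = 126 / (10 × 150) = 0.08400
UCL = p̄ + 3·√(p̄(1−p̄)/n) = 0.08400 + 3 × √(0.08400×0.91600/150) = 0.08400 + 3 × 0.02265 = 0.15195

0.1519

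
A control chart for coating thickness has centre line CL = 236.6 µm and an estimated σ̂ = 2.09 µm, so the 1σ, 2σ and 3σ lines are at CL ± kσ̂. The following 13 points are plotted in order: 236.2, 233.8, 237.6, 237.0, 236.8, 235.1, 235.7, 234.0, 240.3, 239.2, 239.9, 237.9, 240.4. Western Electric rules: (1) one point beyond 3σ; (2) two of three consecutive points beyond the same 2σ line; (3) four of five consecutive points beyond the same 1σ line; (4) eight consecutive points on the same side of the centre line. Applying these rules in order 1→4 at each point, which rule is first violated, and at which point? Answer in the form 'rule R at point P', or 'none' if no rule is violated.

Zone of each point (C = within 1σ̂, B = 1σ̂–2σ̂, A = 2σ̂–3σ̂, * = beyond 3σ̂; sign = side of CL): 1:-C, 2:-B, 3:+C, 4:+C, 5:+C, 6:-C, 7:-C, 8:-B, 9:+B, 10:+B, 11:+B, 12:+C, 13:+B
Rule 3 (four of five consecutive points beyond the same 1σ limit) is satisfied at point 13.

rule 3 at point 13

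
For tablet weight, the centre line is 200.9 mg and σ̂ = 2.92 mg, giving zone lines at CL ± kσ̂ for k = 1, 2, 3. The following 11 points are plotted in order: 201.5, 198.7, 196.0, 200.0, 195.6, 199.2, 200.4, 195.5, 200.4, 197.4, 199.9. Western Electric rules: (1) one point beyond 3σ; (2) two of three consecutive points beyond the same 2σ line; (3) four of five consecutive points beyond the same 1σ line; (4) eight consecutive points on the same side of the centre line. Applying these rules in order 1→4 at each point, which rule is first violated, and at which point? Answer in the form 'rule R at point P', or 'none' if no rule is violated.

rule 4 at point 9

Zone of each point (C = within 1σ̂, B = 1σ̂–2σ̂, A = 2σ̂–3σ̂, * = beyond 3σ̂; sign = side of CL): 1:+C, 2:-C, 3:-B, 4:-C, 5:-B, 6:-C, 7:-C, 8:-B, 9:-C, 10:-B, 11:-C
Rule 4 (eight consecutive points on the same side of the centre line) is satisfied at point 9.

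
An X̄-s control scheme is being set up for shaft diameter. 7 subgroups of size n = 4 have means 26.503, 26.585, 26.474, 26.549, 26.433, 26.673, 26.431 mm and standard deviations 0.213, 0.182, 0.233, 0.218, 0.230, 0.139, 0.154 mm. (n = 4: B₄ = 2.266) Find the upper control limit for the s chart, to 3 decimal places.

s̄ = (0.213 + 0.182 + 0.233 + 0.218 + 0.230 + 0.139 + 0.154) / 7 = 0.1956
UCL_s = B₄·s̄ = 2.266 × 0.1956 = 0.4432

0.443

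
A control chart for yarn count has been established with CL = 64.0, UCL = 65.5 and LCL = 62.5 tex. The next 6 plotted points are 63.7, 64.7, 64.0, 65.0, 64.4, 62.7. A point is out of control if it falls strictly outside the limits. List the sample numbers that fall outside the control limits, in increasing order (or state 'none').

All 6 points lie within [62.5, 65.5].

none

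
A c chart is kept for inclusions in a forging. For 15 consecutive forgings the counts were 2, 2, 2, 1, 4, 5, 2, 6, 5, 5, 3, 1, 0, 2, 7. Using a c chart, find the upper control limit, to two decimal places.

c̄ = (2 + 2 + 2 + 1 + 4 + 5 + 2 + 6 + 5 + 5 + 3 + 1 + 0 + 2 + 7) / 15 = 47 / 15 = 3.1333
UCL = c̄ + 3√c̄ = 3.1333 + 3 × √3.1333 = 3.1333 + 3 × 1.7701 = 8.4437

8.44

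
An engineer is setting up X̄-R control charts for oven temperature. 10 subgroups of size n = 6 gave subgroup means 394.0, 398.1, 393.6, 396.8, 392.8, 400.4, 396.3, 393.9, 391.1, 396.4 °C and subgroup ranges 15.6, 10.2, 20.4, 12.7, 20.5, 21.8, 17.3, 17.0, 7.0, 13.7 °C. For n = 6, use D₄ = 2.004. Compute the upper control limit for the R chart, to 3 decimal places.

R̄ = (15.6 + 10.2 + 20.4 + 12.7 + 20.5 + 21.8 + 17.3 + 17.0 + 7.0 + 13.7) / 10 = 156.2000 / 10 = 15.6200
UCL_R = D₄·R̄ = 2.004 × 15.6200 = 31.3025

31.302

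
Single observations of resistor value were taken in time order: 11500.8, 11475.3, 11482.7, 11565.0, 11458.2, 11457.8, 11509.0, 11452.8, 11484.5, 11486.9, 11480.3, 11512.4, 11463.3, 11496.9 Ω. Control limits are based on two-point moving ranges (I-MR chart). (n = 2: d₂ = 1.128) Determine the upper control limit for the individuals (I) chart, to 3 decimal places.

X̄ = (11500.8 + 11475.3 + 11482.7 + 11565.0 + 11458.2 + 11457.8 + 11509.0 + 11452.8 + 11484.5 + 11486.9 + 11480.3 + 11512.4 + 11463.3 + 11496.9) / 14 = 11487.5643
Moving ranges: 25.5, 7.4, 82.3, 106.8, 0.4, 51.2, 56.2, 31.7, 2.4, 6.6, 32.1, 49.1, 33.6; M̄R̄ = 485.3000 / 13 = 37.3308
UCL = X̄ + 3·M̄R̄/d₂ = 11487.5643 + 3 × 37.3308 / 1.128 = 11586.8482

11586.848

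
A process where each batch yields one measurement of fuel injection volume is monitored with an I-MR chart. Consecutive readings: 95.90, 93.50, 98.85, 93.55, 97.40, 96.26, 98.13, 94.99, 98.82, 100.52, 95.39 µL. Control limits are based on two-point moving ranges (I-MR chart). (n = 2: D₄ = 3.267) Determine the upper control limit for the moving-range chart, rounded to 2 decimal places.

11.01

Moving ranges: 2.40, 5.35, 5.30, 3.85, 1.14, 1.87, 3.14, 3.83, 1.70, 5.13; M̄R̄ = 33.7100 / 10 = 3.3710
UCL_MR = D₄·M̄R̄ = 3.267 × 3.3710 = 11.0131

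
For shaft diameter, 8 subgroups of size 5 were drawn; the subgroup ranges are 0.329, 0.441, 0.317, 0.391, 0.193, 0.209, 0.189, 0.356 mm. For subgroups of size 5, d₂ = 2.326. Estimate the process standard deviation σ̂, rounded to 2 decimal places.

R̄ = (0.329 + 0.441 + 0.317 + 0.391 + 0.193 + 0.209 + 0.189 + 0.356) / 8 = 0.3031
σ̂ = R̄ / d₂ = 0.3031 / 2.326 = 0.1303

0.13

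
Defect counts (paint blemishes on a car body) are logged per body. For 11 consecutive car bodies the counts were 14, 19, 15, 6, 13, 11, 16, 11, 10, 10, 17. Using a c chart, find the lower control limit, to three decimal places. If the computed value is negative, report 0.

2.130

c̄ = (14 + 19 + 15 + 6 + 13 + 11 + 16 + 11 + 10 + 10 + 17) / 11 = 142 / 11 = 12.9091
LCL = c̄ − 3√c̄ = 12.9091 − 3 × 3.5929 = 2.1303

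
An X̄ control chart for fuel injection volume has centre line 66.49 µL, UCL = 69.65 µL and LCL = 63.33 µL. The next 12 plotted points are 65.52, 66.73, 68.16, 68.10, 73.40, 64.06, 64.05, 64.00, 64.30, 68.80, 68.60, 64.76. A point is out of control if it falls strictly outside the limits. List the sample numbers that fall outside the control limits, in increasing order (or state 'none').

5

Compare each point to [63.33, 69.65]: sample 5 = 73.40 > UCL.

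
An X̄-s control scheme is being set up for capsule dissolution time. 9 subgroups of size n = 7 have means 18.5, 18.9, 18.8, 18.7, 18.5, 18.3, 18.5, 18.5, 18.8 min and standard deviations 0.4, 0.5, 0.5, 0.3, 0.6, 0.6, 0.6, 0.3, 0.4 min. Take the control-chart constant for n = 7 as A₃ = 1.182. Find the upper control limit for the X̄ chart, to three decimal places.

X̄̄ = (18.5 + 18.9 + 18.8 + 18.7 + 18.5 + 18.3 + 18.5 + 18.5 + 18.8) / 9 = 18.6111
s̄ = (0.4 + 0.5 + 0.5 + 0.3 + 0.6 + 0.6 + 0.6 + 0.3 + 0.4) / 9 = 0.4667
UCL = X̄̄ + A₃·s̄ = 18.6111 + 1.182 × 0.4667 = 19.1627

19.163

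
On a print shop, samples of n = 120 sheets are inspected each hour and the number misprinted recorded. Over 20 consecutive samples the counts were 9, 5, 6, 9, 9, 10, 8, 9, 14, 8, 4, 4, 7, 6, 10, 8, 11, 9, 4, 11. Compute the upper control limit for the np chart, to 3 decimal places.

16.271

p̄ = Σdᵢ / (k·n) = 161 / (20 × 120) = 0.06708
UCL = np̄ + 3·√(np̄(1−p̄)) = 8.0500 + 3 × √(8.0500×0.93292) = 8.0500 + 3 × 2.7404 = 16.2713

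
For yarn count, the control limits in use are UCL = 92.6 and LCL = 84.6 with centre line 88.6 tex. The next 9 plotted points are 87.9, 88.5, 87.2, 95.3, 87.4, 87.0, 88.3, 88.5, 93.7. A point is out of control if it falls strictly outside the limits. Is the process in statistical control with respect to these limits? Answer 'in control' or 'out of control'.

Compare each point to [84.6, 92.6]: sample 4 = 95.3 > UCL; sample 9 = 93.7 > UCL.

out of control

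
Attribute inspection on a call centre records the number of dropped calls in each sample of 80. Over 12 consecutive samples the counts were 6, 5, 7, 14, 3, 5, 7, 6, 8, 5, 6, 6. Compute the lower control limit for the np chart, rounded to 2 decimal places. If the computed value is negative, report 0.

p̄ = Σdᵢ / (k·n) = 78 / (12 × 80) = 0.08125
LCL = np̄ − 3·√(np̄(1−p̄)) = 6.5000 − 3 × 2.4437 = -0.8312 → 0 (negative, so LCL = 0)

0.00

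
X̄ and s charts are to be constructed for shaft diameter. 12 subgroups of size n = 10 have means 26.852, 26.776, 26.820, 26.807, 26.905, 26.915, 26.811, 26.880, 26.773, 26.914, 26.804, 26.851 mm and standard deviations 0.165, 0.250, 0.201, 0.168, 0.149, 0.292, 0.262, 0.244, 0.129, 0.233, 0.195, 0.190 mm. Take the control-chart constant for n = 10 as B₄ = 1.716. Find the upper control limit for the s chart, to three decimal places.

0.354

s̄ = (0.165 + 0.250 + 0.201 + 0.168 + 0.149 + 0.292 + 0.262 + 0.244 + 0.129 + 0.233 + 0.195 + 0.190) / 12 = 0.2065
UCL_s = B₄·s̄ = 1.716 × 0.2065 = 0.3544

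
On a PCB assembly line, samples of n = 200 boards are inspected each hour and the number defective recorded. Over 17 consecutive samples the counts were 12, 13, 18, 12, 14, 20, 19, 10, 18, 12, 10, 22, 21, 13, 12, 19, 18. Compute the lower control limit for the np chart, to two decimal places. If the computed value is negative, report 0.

p̄ = Σdᵢ / (k·n) = 263 / (17 × 200) = 0.07735
LCL = np̄ − 3·√(np̄(1−p̄)) = 15.4706 − 3 × 3.7781 = 4.1363

4.14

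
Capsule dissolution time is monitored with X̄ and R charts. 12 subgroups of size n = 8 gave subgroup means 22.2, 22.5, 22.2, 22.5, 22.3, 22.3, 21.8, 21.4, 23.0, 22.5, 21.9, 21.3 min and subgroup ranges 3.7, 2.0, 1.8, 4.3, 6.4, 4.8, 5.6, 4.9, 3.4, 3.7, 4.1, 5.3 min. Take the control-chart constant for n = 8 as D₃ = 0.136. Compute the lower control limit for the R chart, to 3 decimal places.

R̄ = (3.7 + 2.0 + 1.8 + 4.3 + 6.4 + 4.8 + 5.6 + 4.9 + 3.4 + 3.7 + 4.1 + 5.3) / 12 = 50.0000 / 12 = 4.1667
LCL_R = D₃·R̄ = 0.136 × 4.1667 = 0.5667

0.567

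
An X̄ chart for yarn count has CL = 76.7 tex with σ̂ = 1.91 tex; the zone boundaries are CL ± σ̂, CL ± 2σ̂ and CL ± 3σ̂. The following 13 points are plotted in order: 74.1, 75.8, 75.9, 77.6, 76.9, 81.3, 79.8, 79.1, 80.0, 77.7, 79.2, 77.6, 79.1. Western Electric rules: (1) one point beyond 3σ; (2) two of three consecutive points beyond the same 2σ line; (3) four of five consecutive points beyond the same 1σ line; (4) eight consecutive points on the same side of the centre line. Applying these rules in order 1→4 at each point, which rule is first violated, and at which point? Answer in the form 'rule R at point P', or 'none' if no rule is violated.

rule 3 at point 9

Zone of each point (C = within 1σ̂, B = 1σ̂–2σ̂, A = 2σ̂–3σ̂, * = beyond 3σ̂; sign = side of CL): 1:-B, 2:-C, 3:-C, 4:+C, 5:+C, 6:+A, 7:+B, 8:+B, 9:+B, 10:+C, 11:+B, 12:+C, 13:+B
Rule 3 (four of five consecutive points beyond the same 1σ limit) is satisfied at point 9.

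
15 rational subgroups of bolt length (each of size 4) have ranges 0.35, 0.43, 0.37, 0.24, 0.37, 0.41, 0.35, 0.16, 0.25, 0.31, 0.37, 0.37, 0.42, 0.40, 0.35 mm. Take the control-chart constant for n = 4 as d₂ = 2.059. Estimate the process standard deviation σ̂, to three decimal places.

R̄ = (0.35 + 0.43 + 0.37 + 0.24 + 0.37 + 0.41 + 0.35 + 0.16 + 0.25 + 0.31 + 0.37 + 0.37 + 0.42 + 0.40 + 0.35) / 15 = 0.3433
σ̂ = R̄ / d₂ = 0.3433 / 2.059 = 0.1667

0.167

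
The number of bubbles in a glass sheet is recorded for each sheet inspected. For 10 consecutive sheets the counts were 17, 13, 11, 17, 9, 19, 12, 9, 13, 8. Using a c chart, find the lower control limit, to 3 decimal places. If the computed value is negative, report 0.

2.067

c̄ = (17 + 13 + 11 + 17 + 9 + 19 + 12 + 9 + 13 + 8) / 10 = 128 / 10 = 12.8000
LCL = c̄ − 3√c̄ = 12.8000 − 3 × 3.5777 = 2.0669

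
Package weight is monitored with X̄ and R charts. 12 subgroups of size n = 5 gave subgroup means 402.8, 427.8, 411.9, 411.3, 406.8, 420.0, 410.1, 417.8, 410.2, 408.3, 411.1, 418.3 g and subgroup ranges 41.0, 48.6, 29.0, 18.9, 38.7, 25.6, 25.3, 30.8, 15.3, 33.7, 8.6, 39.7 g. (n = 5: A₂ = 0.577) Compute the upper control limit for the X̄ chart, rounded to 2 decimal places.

X̄̄ = (402.8 + 427.8 + 411.9 + 411.3 + 406.8 + 420.0 + 410.1 + 417.8 + 410.2 + 408.3 + 411.1 + 418.3) / 12 = 4956.4000 / 12 = 413.0333
R̄ = (41.0 + 48.6 + 29.0 + 18.9 + 38.7 + 25.6 + 25.3 + 30.8 + 15.3 + 33.7 + 8.6 + 39.7) / 12 = 355.2000 / 12 = 29.6000
UCL = X̄̄ + A₂·R̄ = 413.0333 + 0.577 × 29.6000 = 430.1125

430.11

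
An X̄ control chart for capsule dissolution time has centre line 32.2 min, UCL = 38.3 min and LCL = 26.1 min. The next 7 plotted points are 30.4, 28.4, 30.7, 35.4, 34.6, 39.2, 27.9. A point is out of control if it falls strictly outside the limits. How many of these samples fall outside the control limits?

1

Compare each point to [26.1, 38.3]: sample 6 = 39.2 > UCL.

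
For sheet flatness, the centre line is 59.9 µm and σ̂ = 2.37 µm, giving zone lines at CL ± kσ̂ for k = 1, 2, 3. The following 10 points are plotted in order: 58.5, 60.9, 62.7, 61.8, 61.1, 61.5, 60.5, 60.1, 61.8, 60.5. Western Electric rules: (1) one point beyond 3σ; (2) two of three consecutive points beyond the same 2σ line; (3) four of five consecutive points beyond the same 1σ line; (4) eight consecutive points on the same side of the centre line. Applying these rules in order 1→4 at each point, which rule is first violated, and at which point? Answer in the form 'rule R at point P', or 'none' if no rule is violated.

Zone of each point (C = within 1σ̂, B = 1σ̂–2σ̂, A = 2σ̂–3σ̂, * = beyond 3σ̂; sign = side of CL): 1:-C, 2:+C, 3:+B, 4:+C, 5:+C, 6:+C, 7:+C, 8:+C, 9:+C, 10:+C
Rule 4 (eight consecutive points on the same side of the centre line) is satisfied at point 9.

rule 4 at point 9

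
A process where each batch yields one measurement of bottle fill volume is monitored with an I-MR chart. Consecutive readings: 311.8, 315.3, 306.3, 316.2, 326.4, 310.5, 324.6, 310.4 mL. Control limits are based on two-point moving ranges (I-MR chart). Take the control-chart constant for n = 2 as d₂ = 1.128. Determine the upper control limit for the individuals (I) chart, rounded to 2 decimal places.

X̄ = (311.8 + 315.3 + 306.3 + 316.2 + 326.4 + 310.5 + 324.6 + 310.4) / 8 = 315.1875
Moving ranges: 3.5, 9.0, 9.9, 10.2, 15.9, 14.1, 14.2; M̄R̄ = 76.8000 / 7 = 10.9714
UCL = X̄ + 3·M̄R̄/d₂ = 315.1875 + 3 × 10.9714 / 1.128 = 344.3668

344.37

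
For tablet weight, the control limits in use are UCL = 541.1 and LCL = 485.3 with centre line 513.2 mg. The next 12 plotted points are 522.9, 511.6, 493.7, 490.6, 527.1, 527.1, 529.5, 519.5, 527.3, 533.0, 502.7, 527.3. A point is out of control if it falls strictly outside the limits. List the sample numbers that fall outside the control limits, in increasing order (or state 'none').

All 12 points lie within [485.3, 541.1].

none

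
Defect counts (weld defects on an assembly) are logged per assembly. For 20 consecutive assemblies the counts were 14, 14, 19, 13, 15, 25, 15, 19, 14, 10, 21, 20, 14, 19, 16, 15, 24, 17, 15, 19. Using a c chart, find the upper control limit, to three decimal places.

29.233

c̄ = (14 + 14 + 19 + 13 + 15 + 25 + 15 + 19 + 14 + 10 + 21 + 20 + 14 + 19 + 16 + 15 + 24 + 17 + 15 + 19) / 20 = 338 / 20 = 16.9000
UCL = c̄ + 3√c̄ = 16.9000 + 3 × √16.9000 = 16.9000 + 3 × 4.1110 = 29.2329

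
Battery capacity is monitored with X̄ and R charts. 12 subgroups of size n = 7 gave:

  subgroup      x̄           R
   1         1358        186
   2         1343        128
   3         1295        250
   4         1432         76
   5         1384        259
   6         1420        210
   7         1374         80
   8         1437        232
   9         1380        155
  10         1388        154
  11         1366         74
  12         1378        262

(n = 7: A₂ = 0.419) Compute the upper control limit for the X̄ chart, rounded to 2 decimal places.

1451.72

X̄̄ = (1358 + 1343 + 1295 + 1432 + 1384 + 1420 + 1374 + 1437 + 1380 + 1388 + 1366 + 1378) / 12 = 16555.0000 / 12 = 1379.5833
R̄ = (186 + 128 + 250 + 76 + 259 + 210 + 80 + 232 + 155 + 154 + 74 + 262) / 12 = 2066.0000 / 12 = 172.1667
UCL = X̄̄ + A₂·R̄ = 1379.5833 + 0.419 × 172.1667 = 1451.7212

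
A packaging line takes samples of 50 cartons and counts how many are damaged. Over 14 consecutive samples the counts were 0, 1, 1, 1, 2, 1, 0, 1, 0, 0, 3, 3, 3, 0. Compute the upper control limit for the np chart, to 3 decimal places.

p̄ = Σdᵢ / (k·n) = 16 / (14 × 50) = 0.02286
UCL = np̄ + 3·√(np̄(1−p̄)) = 1.1429 + 3 × √(1.1429×0.97714) = 1.1429 + 3 × 1.0568 = 4.3131

4.313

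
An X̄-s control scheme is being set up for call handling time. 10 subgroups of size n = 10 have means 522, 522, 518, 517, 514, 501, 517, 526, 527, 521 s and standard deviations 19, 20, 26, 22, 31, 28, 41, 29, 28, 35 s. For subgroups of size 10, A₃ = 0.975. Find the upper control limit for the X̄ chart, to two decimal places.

X̄̄ = (522 + 522 + 518 + 517 + 514 + 501 + 517 + 526 + 527 + 521) / 10 = 518.5000
s̄ = (19 + 20 + 26 + 22 + 31 + 28 + 41 + 29 + 28 + 35) / 10 = 27.9000
UCL = X̄̄ + A₃·s̄ = 518.5000 + 0.975 × 27.9000 = 545.7025

545.70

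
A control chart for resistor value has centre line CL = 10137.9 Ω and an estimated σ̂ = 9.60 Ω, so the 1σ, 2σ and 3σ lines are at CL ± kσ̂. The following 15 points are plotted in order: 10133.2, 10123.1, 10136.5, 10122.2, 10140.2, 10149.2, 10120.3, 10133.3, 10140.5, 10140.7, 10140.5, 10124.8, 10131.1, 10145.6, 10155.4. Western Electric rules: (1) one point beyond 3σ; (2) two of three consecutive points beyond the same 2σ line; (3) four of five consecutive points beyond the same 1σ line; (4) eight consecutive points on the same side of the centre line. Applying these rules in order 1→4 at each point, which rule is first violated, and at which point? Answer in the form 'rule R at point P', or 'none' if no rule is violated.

none

Zone of each point (C = within 1σ̂, B = 1σ̂–2σ̂, A = 2σ̂–3σ̂, * = beyond 3σ̂; sign = side of CL): 1:-C, 2:-B, 3:-C, 4:-B, 5:+C, 6:+B, 7:-B, 8:-C, 9:+C, 10:+C, 11:+C, 12:-B, 13:-C, 14:+C, 15:+B
No rule fires across all 15 points.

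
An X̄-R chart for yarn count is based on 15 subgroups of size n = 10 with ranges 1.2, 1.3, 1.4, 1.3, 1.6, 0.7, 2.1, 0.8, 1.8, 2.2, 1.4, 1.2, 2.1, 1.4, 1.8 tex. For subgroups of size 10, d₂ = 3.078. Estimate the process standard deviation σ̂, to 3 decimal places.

R̄ = (1.2 + 1.3 + 1.4 + 1.3 + 1.6 + 0.7 + 2.1 + 0.8 + 1.8 + 2.2 + 1.4 + 1.2 + 2.1 + 1.4 + 1.8) / 15 = 1.4867
σ̂ = R̄ / d₂ = 1.4867 / 3.078 = 0.4830

0.483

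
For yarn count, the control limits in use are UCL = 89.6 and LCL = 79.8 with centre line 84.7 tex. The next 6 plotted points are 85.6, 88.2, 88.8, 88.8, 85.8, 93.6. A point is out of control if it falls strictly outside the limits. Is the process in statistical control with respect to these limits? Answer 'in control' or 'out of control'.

out of control

Compare each point to [79.8, 89.6]: sample 6 = 93.6 > UCL.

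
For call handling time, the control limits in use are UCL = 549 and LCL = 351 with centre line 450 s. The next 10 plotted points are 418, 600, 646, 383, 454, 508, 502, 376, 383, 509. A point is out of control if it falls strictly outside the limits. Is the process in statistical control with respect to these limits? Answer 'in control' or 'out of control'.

Compare each point to [351, 549]: sample 2 = 600 > UCL; sample 3 = 646 > UCL.

out of control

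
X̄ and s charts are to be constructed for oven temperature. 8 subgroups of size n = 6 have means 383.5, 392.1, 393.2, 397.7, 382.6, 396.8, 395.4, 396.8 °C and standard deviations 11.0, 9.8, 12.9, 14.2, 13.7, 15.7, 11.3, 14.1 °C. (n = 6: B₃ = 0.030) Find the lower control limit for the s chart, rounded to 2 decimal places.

0.39

s̄ = (11.0 + 9.8 + 12.9 + 14.2 + 13.7 + 15.7 + 11.3 + 14.1) / 8 = 12.8375
LCL_s = B₃·s̄ = 0.030 × 12.8375 = 0.3851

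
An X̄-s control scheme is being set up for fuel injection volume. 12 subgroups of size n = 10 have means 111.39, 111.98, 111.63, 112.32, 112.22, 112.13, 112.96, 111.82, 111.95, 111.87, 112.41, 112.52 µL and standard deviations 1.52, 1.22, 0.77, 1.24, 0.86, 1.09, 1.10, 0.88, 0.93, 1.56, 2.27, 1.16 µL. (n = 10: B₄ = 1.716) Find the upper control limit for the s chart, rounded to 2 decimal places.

s̄ = (1.52 + 1.22 + 0.77 + 1.24 + 0.86 + 1.09 + 1.10 + 0.88 + 0.93 + 1.56 + 2.27 + 1.16) / 12 = 1.2167
UCL_s = B₄·s̄ = 1.716 × 1.2167 = 2.0878

2.09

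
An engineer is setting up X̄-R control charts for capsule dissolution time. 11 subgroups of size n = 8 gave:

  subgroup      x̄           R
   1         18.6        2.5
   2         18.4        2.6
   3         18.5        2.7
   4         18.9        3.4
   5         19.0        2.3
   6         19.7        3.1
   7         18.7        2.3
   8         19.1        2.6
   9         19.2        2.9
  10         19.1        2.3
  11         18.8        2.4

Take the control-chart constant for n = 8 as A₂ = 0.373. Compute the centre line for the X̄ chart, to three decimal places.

X̄̄ = (18.6 + 18.4 + 18.5 + 18.9 + 19.0 + 19.7 + 18.7 + 19.1 + 19.2 + 19.1 + 18.8) / 11 = 208.0000 / 11 = 18.9091
CL = X̄̄ = 18.9091

18.909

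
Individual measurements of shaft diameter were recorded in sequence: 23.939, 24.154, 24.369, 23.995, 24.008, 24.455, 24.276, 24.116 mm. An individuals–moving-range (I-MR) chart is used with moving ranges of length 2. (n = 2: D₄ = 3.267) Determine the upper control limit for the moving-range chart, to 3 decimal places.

0.748

Moving ranges: 0.215, 0.215, 0.374, 0.013, 0.447, 0.179, 0.160; M̄R̄ = 1.6030 / 7 = 0.2290
UCL_MR = D₄·M̄R̄ = 3.267 × 0.2290 = 0.7481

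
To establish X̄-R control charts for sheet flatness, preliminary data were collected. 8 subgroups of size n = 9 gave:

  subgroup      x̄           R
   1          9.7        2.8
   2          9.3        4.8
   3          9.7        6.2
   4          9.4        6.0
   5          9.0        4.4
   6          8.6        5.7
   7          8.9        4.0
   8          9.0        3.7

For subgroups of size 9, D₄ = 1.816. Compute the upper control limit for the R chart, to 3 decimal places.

8.535

R̄ = (2.8 + 4.8 + 6.2 + 6.0 + 4.4 + 5.7 + 4.0 + 3.7) / 8 = 37.6000 / 8 = 4.7000
UCL_R = D₄·R̄ = 1.816 × 4.7000 = 8.5352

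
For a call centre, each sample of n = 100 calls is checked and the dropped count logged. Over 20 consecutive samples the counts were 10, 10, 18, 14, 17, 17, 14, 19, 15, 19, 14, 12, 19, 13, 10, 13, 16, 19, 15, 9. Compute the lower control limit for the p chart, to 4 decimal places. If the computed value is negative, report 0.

0.0404

p̄ = Σdᵢ / (k·n) = 293 / (20 × 100) = 0.14650
LCL = p̄ − 3·√(p̄(1−p̄)/n) = 0.14650 − 3 × 0.03536 = 0.04042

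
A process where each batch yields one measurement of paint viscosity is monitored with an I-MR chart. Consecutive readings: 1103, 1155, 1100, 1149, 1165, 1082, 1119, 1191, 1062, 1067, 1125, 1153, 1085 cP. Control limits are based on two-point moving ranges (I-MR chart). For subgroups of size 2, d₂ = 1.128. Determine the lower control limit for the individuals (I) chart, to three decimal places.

X̄ = (1103 + 1155 + 1100 + 1149 + 1165 + 1082 + 1119 + 1191 + 1062 + 1067 + 1125 + 1153 + 1085) / 13 = 1119.6923
Moving ranges: 52, 55, 49, 16, 83, 37, 72, 129, 5, 58, 28, 68; M̄R̄ = 652.0000 / 12 = 54.3333
LCL = X̄ − 3·M̄R̄/d₂ = 1119.6923 − 3 × 54.3333 / 1.128 = 975.1888

975.189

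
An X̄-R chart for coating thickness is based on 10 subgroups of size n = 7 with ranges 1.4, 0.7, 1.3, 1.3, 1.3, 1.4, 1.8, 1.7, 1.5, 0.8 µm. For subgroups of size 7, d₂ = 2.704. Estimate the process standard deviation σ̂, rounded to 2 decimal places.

0.49

R̄ = (1.4 + 0.7 + 1.3 + 1.3 + 1.3 + 1.4 + 1.8 + 1.7 + 1.5 + 0.8) / 10 = 1.3200
σ̂ = R̄ / d₂ = 1.3200 / 2.704 = 0.4882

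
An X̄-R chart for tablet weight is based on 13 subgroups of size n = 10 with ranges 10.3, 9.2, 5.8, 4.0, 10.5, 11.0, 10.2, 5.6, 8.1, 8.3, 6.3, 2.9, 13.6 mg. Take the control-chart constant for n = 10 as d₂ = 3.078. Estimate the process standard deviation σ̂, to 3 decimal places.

R̄ = (10.3 + 9.2 + 5.8 + 4.0 + 10.5 + 11.0 + 10.2 + 5.6 + 8.1 + 8.3 + 6.3 + 2.9 + 13.6) / 13 = 8.1385
σ̂ = R̄ / d₂ = 8.1385 / 3.078 = 2.6441

2.644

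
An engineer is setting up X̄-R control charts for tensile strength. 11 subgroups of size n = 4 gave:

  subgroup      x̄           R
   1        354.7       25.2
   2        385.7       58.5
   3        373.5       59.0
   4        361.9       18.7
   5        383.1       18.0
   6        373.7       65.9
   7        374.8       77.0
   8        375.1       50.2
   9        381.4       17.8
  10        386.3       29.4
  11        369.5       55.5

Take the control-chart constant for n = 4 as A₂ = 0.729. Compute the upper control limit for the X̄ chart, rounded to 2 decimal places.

X̄̄ = (354.7 + 385.7 + 373.5 + 361.9 + 383.1 + 373.7 + 374.8 + 375.1 + 381.4 + 386.3 + 369.5) / 11 = 4119.7000 / 11 = 374.5182
R̄ = (25.2 + 58.5 + 59.0 + 18.7 + 18.0 + 65.9 + 77.0 + 50.2 + 17.8 + 29.4 + 55.5) / 11 = 475.2000 / 11 = 43.2000
UCL = X̄̄ + A₂·R̄ = 374.5182 + 0.729 × 43.2000 = 406.0110

406.01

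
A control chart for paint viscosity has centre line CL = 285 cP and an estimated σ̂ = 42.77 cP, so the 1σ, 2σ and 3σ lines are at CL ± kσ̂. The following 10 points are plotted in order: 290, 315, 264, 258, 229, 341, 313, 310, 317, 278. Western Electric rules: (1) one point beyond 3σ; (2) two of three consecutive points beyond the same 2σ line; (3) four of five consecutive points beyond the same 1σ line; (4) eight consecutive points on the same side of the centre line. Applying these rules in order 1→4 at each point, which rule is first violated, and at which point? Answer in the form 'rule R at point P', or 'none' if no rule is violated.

none

Zone of each point (C = within 1σ̂, B = 1σ̂–2σ̂, A = 2σ̂–3σ̂, * = beyond 3σ̂; sign = side of CL): 1:+C, 2:+C, 3:-C, 4:-C, 5:-B, 6:+B, 7:+C, 8:+C, 9:+C, 10:-C
No rule fires across all 10 points.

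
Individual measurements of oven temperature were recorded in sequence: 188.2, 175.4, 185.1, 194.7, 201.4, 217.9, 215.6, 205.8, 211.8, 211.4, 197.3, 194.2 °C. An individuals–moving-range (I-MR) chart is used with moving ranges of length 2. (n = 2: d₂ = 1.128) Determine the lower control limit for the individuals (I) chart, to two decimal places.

X̄ = (188.2 + 175.4 + 185.1 + 194.7 + 201.4 + 217.9 + 215.6 + 205.8 + 211.8 + 211.4 + 197.3 + 194.2) / 12 = 199.9000
Moving ranges: 12.8, 9.7, 9.6, 6.7, 16.5, 2.3, 9.8, 6.0, 0.4, 14.1, 3.1; M̄R̄ = 91.0000 / 11 = 8.2727
LCL = X̄ − 3·M̄R̄/d₂ = 199.9000 − 3 × 8.2727 / 1.128 = 177.8981

177.90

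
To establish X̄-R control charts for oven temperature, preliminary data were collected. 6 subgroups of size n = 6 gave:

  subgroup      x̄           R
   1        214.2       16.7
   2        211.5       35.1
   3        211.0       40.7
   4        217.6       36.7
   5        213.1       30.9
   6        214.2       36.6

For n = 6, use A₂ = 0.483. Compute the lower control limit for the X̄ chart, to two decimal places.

197.77

X̄̄ = (214.2 + 211.5 + 211.0 + 217.6 + 213.1 + 214.2) / 6 = 1281.6000 / 6 = 213.6000
R̄ = (16.7 + 35.1 + 40.7 + 36.7 + 30.9 + 36.6) / 6 = 196.7000 / 6 = 32.7833
LCL = X̄̄ − A₂·R̄ = 213.6000 − 0.483 × 32.7833 = 197.7656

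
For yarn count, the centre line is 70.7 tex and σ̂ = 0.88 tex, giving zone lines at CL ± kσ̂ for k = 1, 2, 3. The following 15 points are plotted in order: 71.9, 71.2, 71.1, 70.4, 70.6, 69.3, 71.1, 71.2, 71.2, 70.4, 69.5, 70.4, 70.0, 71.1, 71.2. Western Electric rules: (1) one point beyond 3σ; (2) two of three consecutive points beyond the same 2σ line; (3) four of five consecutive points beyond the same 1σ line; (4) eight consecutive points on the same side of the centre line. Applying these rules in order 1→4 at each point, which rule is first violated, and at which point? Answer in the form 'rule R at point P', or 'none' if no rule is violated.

none

Zone of each point (C = within 1σ̂, B = 1σ̂–2σ̂, A = 2σ̂–3σ̂, * = beyond 3σ̂; sign = side of CL): 1:+B, 2:+C, 3:+C, 4:-C, 5:-C, 6:-B, 7:+C, 8:+C, 9:+C, 10:-C, 11:-B, 12:-C, 13:-C, 14:+C, 15:+C
No rule fires across all 15 points.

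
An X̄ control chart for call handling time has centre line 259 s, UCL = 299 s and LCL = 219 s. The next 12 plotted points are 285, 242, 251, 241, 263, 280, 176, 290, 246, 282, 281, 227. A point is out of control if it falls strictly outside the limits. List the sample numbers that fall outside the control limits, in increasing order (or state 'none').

7

Compare each point to [219, 299]: sample 7 = 176 < LCL.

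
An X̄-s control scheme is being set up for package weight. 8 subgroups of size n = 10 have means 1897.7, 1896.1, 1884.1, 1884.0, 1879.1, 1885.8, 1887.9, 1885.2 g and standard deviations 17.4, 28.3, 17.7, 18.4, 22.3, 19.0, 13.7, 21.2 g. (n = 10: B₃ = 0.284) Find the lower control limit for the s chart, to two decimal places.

5.61

s̄ = (17.4 + 28.3 + 17.7 + 18.4 + 22.3 + 19.0 + 13.7 + 21.2) / 8 = 19.7500
LCL_s = B₃·s̄ = 0.284 × 19.7500 = 5.6090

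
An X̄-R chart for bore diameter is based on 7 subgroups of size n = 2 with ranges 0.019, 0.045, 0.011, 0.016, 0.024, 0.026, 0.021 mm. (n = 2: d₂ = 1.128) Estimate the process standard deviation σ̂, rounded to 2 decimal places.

R̄ = (0.019 + 0.045 + 0.011 + 0.016 + 0.024 + 0.026 + 0.021) / 7 = 0.0231
σ̂ = R̄ / d₂ = 0.0231 / 1.128 = 0.0205

0.02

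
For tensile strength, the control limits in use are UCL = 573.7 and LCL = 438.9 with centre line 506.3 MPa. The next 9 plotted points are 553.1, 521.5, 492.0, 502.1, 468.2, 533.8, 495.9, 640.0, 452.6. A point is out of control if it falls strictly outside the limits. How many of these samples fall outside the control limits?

Compare each point to [438.9, 573.7]: sample 8 = 640.0 > UCL.

1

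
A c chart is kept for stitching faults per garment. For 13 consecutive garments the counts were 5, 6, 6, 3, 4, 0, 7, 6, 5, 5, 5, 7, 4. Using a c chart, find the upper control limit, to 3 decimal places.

11.450

c̄ = (5 + 6 + 6 + 3 + 4 + 0 + 7 + 6 + 5 + 5 + 5 + 7 + 4) / 13 = 63 / 13 = 4.8462
UCL = c̄ + 3√c̄ = 4.8462 + 3 × √4.8462 = 4.8462 + 3 × 2.2014 = 11.4503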